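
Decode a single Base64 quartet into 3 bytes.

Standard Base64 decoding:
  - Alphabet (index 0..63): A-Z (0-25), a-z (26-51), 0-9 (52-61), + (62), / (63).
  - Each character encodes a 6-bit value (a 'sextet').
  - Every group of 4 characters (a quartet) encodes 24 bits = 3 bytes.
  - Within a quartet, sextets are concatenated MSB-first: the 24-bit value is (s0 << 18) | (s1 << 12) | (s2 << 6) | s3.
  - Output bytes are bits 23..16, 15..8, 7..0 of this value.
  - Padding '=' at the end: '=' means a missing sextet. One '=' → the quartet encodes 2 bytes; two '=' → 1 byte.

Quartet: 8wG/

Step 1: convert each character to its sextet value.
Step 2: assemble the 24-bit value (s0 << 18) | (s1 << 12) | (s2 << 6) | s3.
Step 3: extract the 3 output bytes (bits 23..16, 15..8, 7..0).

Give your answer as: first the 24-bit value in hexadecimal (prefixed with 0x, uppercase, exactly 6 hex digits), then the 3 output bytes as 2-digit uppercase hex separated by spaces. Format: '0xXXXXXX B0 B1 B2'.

Sextets: 8=60, w=48, G=6, /=63
24-bit: (60<<18) | (48<<12) | (6<<6) | 63
      = 0xF00000 | 0x030000 | 0x000180 | 0x00003F
      = 0xF301BF
Bytes: (v>>16)&0xFF=F3, (v>>8)&0xFF=01, v&0xFF=BF

Answer: 0xF301BF F3 01 BF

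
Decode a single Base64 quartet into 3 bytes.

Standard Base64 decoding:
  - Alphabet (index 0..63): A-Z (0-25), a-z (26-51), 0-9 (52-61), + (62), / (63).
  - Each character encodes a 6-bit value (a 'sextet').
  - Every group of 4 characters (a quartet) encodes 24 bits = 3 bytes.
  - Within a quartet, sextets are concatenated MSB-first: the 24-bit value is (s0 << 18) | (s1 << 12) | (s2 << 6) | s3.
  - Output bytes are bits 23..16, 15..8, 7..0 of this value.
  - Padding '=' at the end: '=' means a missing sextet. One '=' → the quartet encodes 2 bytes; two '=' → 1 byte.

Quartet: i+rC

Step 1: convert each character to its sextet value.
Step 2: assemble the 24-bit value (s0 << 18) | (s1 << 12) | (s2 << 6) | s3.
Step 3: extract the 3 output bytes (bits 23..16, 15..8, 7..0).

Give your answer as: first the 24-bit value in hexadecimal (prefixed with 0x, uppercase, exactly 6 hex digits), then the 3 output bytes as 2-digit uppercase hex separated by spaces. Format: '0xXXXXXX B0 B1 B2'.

Answer: 0x8BEAC2 8B EA C2

Derivation:
Sextets: i=34, +=62, r=43, C=2
24-bit: (34<<18) | (62<<12) | (43<<6) | 2
      = 0x880000 | 0x03E000 | 0x000AC0 | 0x000002
      = 0x8BEAC2
Bytes: (v>>16)&0xFF=8B, (v>>8)&0xFF=EA, v&0xFF=C2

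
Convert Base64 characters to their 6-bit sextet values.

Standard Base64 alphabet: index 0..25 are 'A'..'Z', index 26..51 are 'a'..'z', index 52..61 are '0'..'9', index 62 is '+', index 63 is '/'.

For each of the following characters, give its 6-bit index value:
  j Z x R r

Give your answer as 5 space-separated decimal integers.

Answer: 35 25 49 17 43

Derivation:
'j': a..z range, 26 + ord('j') − ord('a') = 35
'Z': A..Z range, ord('Z') − ord('A') = 25
'x': a..z range, 26 + ord('x') − ord('a') = 49
'R': A..Z range, ord('R') − ord('A') = 17
'r': a..z range, 26 + ord('r') − ord('a') = 43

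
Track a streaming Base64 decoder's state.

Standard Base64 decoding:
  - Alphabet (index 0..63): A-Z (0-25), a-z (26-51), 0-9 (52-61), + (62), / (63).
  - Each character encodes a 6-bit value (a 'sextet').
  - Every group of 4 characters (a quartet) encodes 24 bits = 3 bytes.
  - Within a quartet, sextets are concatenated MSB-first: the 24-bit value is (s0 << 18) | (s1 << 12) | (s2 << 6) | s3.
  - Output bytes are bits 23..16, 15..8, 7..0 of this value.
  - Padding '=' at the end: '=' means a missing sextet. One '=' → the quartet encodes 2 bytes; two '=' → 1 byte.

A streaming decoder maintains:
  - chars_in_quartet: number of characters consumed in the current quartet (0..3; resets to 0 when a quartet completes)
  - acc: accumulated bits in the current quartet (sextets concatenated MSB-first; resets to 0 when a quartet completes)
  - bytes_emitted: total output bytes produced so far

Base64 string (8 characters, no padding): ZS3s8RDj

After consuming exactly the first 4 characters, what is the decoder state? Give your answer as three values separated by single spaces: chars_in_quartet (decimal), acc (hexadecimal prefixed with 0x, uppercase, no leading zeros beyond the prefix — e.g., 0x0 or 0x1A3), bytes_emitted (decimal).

After char 0 ('Z'=25): chars_in_quartet=1 acc=0x19 bytes_emitted=0
After char 1 ('S'=18): chars_in_quartet=2 acc=0x652 bytes_emitted=0
After char 2 ('3'=55): chars_in_quartet=3 acc=0x194B7 bytes_emitted=0
After char 3 ('s'=44): chars_in_quartet=4 acc=0x652DEC -> emit 65 2D EC, reset; bytes_emitted=3

Answer: 0 0x0 3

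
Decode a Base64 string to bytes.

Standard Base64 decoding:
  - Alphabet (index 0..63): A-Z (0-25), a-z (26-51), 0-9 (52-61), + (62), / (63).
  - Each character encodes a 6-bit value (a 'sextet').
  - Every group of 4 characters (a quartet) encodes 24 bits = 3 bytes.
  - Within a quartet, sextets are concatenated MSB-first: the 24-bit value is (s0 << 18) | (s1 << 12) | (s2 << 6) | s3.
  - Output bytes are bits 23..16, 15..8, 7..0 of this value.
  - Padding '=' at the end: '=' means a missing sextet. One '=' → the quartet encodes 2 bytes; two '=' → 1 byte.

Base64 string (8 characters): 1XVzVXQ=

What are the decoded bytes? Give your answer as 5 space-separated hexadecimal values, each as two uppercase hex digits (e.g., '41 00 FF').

After char 0 ('1'=53): chars_in_quartet=1 acc=0x35 bytes_emitted=0
After char 1 ('X'=23): chars_in_quartet=2 acc=0xD57 bytes_emitted=0
After char 2 ('V'=21): chars_in_quartet=3 acc=0x355D5 bytes_emitted=0
After char 3 ('z'=51): chars_in_quartet=4 acc=0xD57573 -> emit D5 75 73, reset; bytes_emitted=3
After char 4 ('V'=21): chars_in_quartet=1 acc=0x15 bytes_emitted=3
After char 5 ('X'=23): chars_in_quartet=2 acc=0x557 bytes_emitted=3
After char 6 ('Q'=16): chars_in_quartet=3 acc=0x155D0 bytes_emitted=3
Padding '=': partial quartet acc=0x155D0 -> emit 55 74; bytes_emitted=5

Answer: D5 75 73 55 74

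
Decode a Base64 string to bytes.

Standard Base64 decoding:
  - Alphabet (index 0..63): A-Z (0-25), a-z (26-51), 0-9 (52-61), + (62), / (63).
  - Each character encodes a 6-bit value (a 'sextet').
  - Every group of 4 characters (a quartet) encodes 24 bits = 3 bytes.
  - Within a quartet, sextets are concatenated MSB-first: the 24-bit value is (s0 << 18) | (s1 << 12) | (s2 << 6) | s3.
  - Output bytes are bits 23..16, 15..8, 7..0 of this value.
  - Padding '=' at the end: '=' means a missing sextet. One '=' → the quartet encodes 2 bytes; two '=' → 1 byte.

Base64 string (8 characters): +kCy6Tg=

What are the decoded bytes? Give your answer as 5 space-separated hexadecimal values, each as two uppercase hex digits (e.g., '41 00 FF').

Answer: FA 40 B2 E9 38

Derivation:
After char 0 ('+'=62): chars_in_quartet=1 acc=0x3E bytes_emitted=0
After char 1 ('k'=36): chars_in_quartet=2 acc=0xFA4 bytes_emitted=0
After char 2 ('C'=2): chars_in_quartet=3 acc=0x3E902 bytes_emitted=0
After char 3 ('y'=50): chars_in_quartet=4 acc=0xFA40B2 -> emit FA 40 B2, reset; bytes_emitted=3
After char 4 ('6'=58): chars_in_quartet=1 acc=0x3A bytes_emitted=3
After char 5 ('T'=19): chars_in_quartet=2 acc=0xE93 bytes_emitted=3
After char 6 ('g'=32): chars_in_quartet=3 acc=0x3A4E0 bytes_emitted=3
Padding '=': partial quartet acc=0x3A4E0 -> emit E9 38; bytes_emitted=5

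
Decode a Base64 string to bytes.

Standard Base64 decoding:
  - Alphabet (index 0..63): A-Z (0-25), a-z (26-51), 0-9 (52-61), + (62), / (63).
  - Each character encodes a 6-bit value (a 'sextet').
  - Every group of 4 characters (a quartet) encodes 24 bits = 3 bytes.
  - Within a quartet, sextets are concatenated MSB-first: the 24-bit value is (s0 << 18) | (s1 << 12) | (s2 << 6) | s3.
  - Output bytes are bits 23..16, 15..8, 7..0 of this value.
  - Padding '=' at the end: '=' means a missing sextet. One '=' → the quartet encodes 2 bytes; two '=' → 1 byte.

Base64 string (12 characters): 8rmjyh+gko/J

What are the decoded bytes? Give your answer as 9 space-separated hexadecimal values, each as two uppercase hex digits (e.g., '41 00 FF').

After char 0 ('8'=60): chars_in_quartet=1 acc=0x3C bytes_emitted=0
After char 1 ('r'=43): chars_in_quartet=2 acc=0xF2B bytes_emitted=0
After char 2 ('m'=38): chars_in_quartet=3 acc=0x3CAE6 bytes_emitted=0
After char 3 ('j'=35): chars_in_quartet=4 acc=0xF2B9A3 -> emit F2 B9 A3, reset; bytes_emitted=3
After char 4 ('y'=50): chars_in_quartet=1 acc=0x32 bytes_emitted=3
After char 5 ('h'=33): chars_in_quartet=2 acc=0xCA1 bytes_emitted=3
After char 6 ('+'=62): chars_in_quartet=3 acc=0x3287E bytes_emitted=3
After char 7 ('g'=32): chars_in_quartet=4 acc=0xCA1FA0 -> emit CA 1F A0, reset; bytes_emitted=6
After char 8 ('k'=36): chars_in_quartet=1 acc=0x24 bytes_emitted=6
After char 9 ('o'=40): chars_in_quartet=2 acc=0x928 bytes_emitted=6
After char 10 ('/'=63): chars_in_quartet=3 acc=0x24A3F bytes_emitted=6
After char 11 ('J'=9): chars_in_quartet=4 acc=0x928FC9 -> emit 92 8F C9, reset; bytes_emitted=9

Answer: F2 B9 A3 CA 1F A0 92 8F C9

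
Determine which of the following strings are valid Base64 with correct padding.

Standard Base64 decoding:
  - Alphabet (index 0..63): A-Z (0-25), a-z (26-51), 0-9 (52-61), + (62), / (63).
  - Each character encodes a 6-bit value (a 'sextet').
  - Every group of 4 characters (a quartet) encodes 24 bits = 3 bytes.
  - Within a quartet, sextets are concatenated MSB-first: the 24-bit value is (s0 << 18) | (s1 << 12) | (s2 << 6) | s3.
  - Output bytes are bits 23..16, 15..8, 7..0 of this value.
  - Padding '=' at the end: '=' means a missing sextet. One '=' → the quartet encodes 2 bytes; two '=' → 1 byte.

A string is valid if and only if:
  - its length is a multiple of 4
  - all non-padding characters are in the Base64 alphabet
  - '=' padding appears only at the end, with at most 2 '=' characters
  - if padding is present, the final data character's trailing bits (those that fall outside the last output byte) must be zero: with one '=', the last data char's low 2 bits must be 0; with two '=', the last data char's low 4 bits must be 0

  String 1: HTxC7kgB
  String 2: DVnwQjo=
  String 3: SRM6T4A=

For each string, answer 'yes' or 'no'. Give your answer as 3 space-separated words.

Answer: yes yes yes

Derivation:
String 1: 'HTxC7kgB' → valid
String 2: 'DVnwQjo=' → valid
String 3: 'SRM6T4A=' → valid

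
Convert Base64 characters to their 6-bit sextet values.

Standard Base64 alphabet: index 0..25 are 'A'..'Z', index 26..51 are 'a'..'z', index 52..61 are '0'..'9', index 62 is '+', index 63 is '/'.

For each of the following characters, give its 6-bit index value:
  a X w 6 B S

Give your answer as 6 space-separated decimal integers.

'a': a..z range, 26 + ord('a') − ord('a') = 26
'X': A..Z range, ord('X') − ord('A') = 23
'w': a..z range, 26 + ord('w') − ord('a') = 48
'6': 0..9 range, 52 + ord('6') − ord('0') = 58
'B': A..Z range, ord('B') − ord('A') = 1
'S': A..Z range, ord('S') − ord('A') = 18

Answer: 26 23 48 58 1 18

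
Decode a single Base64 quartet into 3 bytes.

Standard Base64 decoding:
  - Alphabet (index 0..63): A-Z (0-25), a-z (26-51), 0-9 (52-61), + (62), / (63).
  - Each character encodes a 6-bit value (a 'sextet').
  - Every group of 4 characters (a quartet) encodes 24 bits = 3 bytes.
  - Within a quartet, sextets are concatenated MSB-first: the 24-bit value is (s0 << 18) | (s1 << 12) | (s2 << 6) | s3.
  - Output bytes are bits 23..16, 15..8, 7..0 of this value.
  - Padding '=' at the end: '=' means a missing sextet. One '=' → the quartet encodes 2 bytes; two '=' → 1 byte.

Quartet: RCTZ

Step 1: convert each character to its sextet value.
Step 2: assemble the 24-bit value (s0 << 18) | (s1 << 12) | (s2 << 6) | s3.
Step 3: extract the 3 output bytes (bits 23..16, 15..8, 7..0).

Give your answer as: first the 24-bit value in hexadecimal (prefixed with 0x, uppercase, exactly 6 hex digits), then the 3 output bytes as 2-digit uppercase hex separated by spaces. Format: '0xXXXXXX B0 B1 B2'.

Sextets: R=17, C=2, T=19, Z=25
24-bit: (17<<18) | (2<<12) | (19<<6) | 25
      = 0x440000 | 0x002000 | 0x0004C0 | 0x000019
      = 0x4424D9
Bytes: (v>>16)&0xFF=44, (v>>8)&0xFF=24, v&0xFF=D9

Answer: 0x4424D9 44 24 D9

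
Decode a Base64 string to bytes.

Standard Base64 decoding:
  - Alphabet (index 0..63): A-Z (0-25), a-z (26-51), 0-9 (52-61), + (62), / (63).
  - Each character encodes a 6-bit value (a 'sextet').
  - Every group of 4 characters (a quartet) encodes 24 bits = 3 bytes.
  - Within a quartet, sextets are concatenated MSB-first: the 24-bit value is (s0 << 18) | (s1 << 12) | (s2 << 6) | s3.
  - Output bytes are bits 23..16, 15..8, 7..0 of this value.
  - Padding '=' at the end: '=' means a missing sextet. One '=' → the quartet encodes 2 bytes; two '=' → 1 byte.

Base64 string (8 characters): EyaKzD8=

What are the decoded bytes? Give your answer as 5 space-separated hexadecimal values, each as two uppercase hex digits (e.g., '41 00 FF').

After char 0 ('E'=4): chars_in_quartet=1 acc=0x4 bytes_emitted=0
After char 1 ('y'=50): chars_in_quartet=2 acc=0x132 bytes_emitted=0
After char 2 ('a'=26): chars_in_quartet=3 acc=0x4C9A bytes_emitted=0
After char 3 ('K'=10): chars_in_quartet=4 acc=0x13268A -> emit 13 26 8A, reset; bytes_emitted=3
After char 4 ('z'=51): chars_in_quartet=1 acc=0x33 bytes_emitted=3
After char 5 ('D'=3): chars_in_quartet=2 acc=0xCC3 bytes_emitted=3
After char 6 ('8'=60): chars_in_quartet=3 acc=0x330FC bytes_emitted=3
Padding '=': partial quartet acc=0x330FC -> emit CC 3F; bytes_emitted=5

Answer: 13 26 8A CC 3F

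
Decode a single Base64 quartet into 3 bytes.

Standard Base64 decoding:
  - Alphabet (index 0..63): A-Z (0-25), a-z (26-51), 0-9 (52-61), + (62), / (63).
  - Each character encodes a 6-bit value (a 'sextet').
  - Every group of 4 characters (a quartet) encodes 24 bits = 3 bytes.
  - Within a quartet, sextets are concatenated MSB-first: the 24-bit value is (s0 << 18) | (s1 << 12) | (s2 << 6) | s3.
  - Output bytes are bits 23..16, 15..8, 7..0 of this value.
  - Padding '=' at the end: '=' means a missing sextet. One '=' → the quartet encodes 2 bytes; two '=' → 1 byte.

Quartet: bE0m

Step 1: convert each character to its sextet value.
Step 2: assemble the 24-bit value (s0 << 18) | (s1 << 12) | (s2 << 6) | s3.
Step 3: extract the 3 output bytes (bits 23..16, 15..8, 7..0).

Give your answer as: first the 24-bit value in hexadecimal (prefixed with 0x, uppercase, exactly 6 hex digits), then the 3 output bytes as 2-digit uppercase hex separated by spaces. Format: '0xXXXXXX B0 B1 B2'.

Sextets: b=27, E=4, 0=52, m=38
24-bit: (27<<18) | (4<<12) | (52<<6) | 38
      = 0x6C0000 | 0x004000 | 0x000D00 | 0x000026
      = 0x6C4D26
Bytes: (v>>16)&0xFF=6C, (v>>8)&0xFF=4D, v&0xFF=26

Answer: 0x6C4D26 6C 4D 26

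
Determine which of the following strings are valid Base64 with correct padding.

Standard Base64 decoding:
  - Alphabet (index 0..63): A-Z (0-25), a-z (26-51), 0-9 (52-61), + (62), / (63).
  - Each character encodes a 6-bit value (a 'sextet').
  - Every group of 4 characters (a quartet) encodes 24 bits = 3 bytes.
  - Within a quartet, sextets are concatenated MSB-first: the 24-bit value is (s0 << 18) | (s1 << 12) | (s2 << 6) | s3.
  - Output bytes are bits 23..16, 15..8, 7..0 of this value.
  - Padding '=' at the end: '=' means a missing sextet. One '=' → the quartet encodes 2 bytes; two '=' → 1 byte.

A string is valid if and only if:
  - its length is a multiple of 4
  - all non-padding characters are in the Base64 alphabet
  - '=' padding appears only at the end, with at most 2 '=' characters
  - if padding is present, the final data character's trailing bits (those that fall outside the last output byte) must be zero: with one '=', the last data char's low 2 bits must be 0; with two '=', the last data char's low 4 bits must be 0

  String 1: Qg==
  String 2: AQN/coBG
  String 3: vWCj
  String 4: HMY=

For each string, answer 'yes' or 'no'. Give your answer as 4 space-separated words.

Answer: yes yes yes yes

Derivation:
String 1: 'Qg==' → valid
String 2: 'AQN/coBG' → valid
String 3: 'vWCj' → valid
String 4: 'HMY=' → valid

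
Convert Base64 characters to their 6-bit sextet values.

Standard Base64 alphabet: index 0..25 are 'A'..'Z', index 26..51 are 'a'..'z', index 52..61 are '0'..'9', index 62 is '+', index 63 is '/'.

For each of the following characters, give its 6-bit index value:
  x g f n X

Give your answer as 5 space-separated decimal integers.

'x': a..z range, 26 + ord('x') − ord('a') = 49
'g': a..z range, 26 + ord('g') − ord('a') = 32
'f': a..z range, 26 + ord('f') − ord('a') = 31
'n': a..z range, 26 + ord('n') − ord('a') = 39
'X': A..Z range, ord('X') − ord('A') = 23

Answer: 49 32 31 39 23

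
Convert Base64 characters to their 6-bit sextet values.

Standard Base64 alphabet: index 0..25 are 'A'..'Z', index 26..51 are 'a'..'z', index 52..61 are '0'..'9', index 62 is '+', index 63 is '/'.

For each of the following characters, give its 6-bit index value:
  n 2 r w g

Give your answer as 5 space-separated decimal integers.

'n': a..z range, 26 + ord('n') − ord('a') = 39
'2': 0..9 range, 52 + ord('2') − ord('0') = 54
'r': a..z range, 26 + ord('r') − ord('a') = 43
'w': a..z range, 26 + ord('w') − ord('a') = 48
'g': a..z range, 26 + ord('g') − ord('a') = 32

Answer: 39 54 43 48 32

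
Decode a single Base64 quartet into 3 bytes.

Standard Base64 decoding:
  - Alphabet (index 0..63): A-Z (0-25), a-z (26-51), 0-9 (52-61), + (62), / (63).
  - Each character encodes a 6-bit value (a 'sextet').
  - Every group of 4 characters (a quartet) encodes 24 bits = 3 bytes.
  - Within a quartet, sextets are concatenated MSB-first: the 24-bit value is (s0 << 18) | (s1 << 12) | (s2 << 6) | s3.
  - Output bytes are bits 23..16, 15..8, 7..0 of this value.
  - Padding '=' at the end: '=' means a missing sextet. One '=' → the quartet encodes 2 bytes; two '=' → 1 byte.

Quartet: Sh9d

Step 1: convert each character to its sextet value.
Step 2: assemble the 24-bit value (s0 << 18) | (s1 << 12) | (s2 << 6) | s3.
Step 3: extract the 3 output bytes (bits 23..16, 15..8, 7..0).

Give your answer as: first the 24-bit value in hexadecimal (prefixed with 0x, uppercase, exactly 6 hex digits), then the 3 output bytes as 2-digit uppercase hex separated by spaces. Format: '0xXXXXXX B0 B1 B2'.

Answer: 0x4A1F5D 4A 1F 5D

Derivation:
Sextets: S=18, h=33, 9=61, d=29
24-bit: (18<<18) | (33<<12) | (61<<6) | 29
      = 0x480000 | 0x021000 | 0x000F40 | 0x00001D
      = 0x4A1F5D
Bytes: (v>>16)&0xFF=4A, (v>>8)&0xFF=1F, v&0xFF=5D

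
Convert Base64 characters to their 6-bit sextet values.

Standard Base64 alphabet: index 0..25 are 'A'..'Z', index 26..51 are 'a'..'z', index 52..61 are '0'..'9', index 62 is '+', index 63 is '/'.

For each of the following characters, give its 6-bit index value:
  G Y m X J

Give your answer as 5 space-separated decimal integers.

Answer: 6 24 38 23 9

Derivation:
'G': A..Z range, ord('G') − ord('A') = 6
'Y': A..Z range, ord('Y') − ord('A') = 24
'm': a..z range, 26 + ord('m') − ord('a') = 38
'X': A..Z range, ord('X') − ord('A') = 23
'J': A..Z range, ord('J') − ord('A') = 9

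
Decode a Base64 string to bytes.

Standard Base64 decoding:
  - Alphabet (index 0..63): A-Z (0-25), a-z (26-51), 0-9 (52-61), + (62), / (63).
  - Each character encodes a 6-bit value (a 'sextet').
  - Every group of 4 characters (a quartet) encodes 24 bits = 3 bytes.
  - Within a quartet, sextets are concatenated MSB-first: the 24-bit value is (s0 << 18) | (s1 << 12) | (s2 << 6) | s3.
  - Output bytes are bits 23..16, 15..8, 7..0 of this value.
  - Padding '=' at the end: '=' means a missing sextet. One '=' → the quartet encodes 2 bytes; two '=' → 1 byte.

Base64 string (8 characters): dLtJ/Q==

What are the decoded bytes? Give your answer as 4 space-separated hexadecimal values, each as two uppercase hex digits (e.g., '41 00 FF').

Answer: 74 BB 49 FD

Derivation:
After char 0 ('d'=29): chars_in_quartet=1 acc=0x1D bytes_emitted=0
After char 1 ('L'=11): chars_in_quartet=2 acc=0x74B bytes_emitted=0
After char 2 ('t'=45): chars_in_quartet=3 acc=0x1D2ED bytes_emitted=0
After char 3 ('J'=9): chars_in_quartet=4 acc=0x74BB49 -> emit 74 BB 49, reset; bytes_emitted=3
After char 4 ('/'=63): chars_in_quartet=1 acc=0x3F bytes_emitted=3
After char 5 ('Q'=16): chars_in_quartet=2 acc=0xFD0 bytes_emitted=3
Padding '==': partial quartet acc=0xFD0 -> emit FD; bytes_emitted=4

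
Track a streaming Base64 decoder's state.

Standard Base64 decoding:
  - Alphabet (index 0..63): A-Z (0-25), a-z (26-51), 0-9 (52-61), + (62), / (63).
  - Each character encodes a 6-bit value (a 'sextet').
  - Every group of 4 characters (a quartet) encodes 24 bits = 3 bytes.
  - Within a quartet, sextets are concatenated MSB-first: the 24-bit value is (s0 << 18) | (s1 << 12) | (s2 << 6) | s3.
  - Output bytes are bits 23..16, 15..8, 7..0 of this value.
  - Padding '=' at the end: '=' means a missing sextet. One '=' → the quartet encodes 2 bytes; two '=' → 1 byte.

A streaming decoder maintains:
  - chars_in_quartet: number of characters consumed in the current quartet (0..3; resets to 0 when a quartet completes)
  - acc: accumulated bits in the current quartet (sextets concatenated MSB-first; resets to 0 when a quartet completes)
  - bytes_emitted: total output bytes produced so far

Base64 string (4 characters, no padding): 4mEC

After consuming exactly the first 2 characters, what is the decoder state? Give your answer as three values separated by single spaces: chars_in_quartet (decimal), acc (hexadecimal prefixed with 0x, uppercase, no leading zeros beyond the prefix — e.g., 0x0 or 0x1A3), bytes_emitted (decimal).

Answer: 2 0xE26 0

Derivation:
After char 0 ('4'=56): chars_in_quartet=1 acc=0x38 bytes_emitted=0
After char 1 ('m'=38): chars_in_quartet=2 acc=0xE26 bytes_emitted=0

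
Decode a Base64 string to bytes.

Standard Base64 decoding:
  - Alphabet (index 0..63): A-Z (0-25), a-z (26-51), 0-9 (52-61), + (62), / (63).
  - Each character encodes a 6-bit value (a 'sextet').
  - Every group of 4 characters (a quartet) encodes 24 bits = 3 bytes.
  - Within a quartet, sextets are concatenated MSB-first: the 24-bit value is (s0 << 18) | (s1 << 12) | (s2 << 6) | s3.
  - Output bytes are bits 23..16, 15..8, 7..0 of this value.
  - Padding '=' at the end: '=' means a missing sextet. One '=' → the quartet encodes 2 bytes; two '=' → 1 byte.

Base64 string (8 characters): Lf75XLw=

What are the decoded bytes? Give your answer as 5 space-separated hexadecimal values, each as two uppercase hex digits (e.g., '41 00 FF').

Answer: 2D FE F9 5C BC

Derivation:
After char 0 ('L'=11): chars_in_quartet=1 acc=0xB bytes_emitted=0
After char 1 ('f'=31): chars_in_quartet=2 acc=0x2DF bytes_emitted=0
After char 2 ('7'=59): chars_in_quartet=3 acc=0xB7FB bytes_emitted=0
After char 3 ('5'=57): chars_in_quartet=4 acc=0x2DFEF9 -> emit 2D FE F9, reset; bytes_emitted=3
After char 4 ('X'=23): chars_in_quartet=1 acc=0x17 bytes_emitted=3
After char 5 ('L'=11): chars_in_quartet=2 acc=0x5CB bytes_emitted=3
After char 6 ('w'=48): chars_in_quartet=3 acc=0x172F0 bytes_emitted=3
Padding '=': partial quartet acc=0x172F0 -> emit 5C BC; bytes_emitted=5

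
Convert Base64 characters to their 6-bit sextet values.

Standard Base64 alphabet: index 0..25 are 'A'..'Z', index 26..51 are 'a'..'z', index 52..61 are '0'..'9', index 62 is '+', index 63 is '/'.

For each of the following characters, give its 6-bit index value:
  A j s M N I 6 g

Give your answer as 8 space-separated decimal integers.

Answer: 0 35 44 12 13 8 58 32

Derivation:
'A': A..Z range, ord('A') − ord('A') = 0
'j': a..z range, 26 + ord('j') − ord('a') = 35
's': a..z range, 26 + ord('s') − ord('a') = 44
'M': A..Z range, ord('M') − ord('A') = 12
'N': A..Z range, ord('N') − ord('A') = 13
'I': A..Z range, ord('I') − ord('A') = 8
'6': 0..9 range, 52 + ord('6') − ord('0') = 58
'g': a..z range, 26 + ord('g') − ord('a') = 32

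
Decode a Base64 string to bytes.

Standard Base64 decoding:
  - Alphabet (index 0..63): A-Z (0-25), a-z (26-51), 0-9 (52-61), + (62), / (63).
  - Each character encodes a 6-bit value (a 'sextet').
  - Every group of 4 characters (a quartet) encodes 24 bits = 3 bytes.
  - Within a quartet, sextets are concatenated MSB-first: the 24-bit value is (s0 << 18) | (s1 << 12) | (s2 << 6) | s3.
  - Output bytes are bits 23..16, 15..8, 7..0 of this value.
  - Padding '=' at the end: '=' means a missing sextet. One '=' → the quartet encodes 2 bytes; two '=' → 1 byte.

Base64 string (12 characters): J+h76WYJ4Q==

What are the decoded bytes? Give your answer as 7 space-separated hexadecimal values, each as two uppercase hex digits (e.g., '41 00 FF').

After char 0 ('J'=9): chars_in_quartet=1 acc=0x9 bytes_emitted=0
After char 1 ('+'=62): chars_in_quartet=2 acc=0x27E bytes_emitted=0
After char 2 ('h'=33): chars_in_quartet=3 acc=0x9FA1 bytes_emitted=0
After char 3 ('7'=59): chars_in_quartet=4 acc=0x27E87B -> emit 27 E8 7B, reset; bytes_emitted=3
After char 4 ('6'=58): chars_in_quartet=1 acc=0x3A bytes_emitted=3
After char 5 ('W'=22): chars_in_quartet=2 acc=0xE96 bytes_emitted=3
After char 6 ('Y'=24): chars_in_quartet=3 acc=0x3A598 bytes_emitted=3
After char 7 ('J'=9): chars_in_quartet=4 acc=0xE96609 -> emit E9 66 09, reset; bytes_emitted=6
After char 8 ('4'=56): chars_in_quartet=1 acc=0x38 bytes_emitted=6
After char 9 ('Q'=16): chars_in_quartet=2 acc=0xE10 bytes_emitted=6
Padding '==': partial quartet acc=0xE10 -> emit E1; bytes_emitted=7

Answer: 27 E8 7B E9 66 09 E1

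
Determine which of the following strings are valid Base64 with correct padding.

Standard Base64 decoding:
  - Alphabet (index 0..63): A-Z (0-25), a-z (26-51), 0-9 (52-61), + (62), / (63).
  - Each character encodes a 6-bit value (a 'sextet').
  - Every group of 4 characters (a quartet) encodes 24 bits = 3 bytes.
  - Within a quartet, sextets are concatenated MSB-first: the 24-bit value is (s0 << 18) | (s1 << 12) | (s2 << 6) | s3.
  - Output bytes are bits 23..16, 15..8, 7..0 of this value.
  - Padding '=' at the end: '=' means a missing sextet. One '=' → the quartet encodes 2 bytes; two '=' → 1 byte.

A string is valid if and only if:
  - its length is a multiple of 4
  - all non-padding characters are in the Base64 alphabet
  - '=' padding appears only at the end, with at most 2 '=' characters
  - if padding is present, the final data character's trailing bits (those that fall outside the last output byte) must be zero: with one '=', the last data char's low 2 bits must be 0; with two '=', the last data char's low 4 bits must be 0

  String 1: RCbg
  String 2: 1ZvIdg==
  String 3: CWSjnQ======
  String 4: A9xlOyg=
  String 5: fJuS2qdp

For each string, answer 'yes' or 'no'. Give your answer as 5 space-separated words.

String 1: 'RCbg' → valid
String 2: '1ZvIdg==' → valid
String 3: 'CWSjnQ======' → invalid (6 pad chars (max 2))
String 4: 'A9xlOyg=' → valid
String 5: 'fJuS2qdp' → valid

Answer: yes yes no yes yes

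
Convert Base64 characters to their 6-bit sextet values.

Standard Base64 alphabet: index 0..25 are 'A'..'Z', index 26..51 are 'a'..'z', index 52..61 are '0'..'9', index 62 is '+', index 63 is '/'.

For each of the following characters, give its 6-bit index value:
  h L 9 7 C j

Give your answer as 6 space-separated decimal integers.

Answer: 33 11 61 59 2 35

Derivation:
'h': a..z range, 26 + ord('h') − ord('a') = 33
'L': A..Z range, ord('L') − ord('A') = 11
'9': 0..9 range, 52 + ord('9') − ord('0') = 61
'7': 0..9 range, 52 + ord('7') − ord('0') = 59
'C': A..Z range, ord('C') − ord('A') = 2
'j': a..z range, 26 + ord('j') − ord('a') = 35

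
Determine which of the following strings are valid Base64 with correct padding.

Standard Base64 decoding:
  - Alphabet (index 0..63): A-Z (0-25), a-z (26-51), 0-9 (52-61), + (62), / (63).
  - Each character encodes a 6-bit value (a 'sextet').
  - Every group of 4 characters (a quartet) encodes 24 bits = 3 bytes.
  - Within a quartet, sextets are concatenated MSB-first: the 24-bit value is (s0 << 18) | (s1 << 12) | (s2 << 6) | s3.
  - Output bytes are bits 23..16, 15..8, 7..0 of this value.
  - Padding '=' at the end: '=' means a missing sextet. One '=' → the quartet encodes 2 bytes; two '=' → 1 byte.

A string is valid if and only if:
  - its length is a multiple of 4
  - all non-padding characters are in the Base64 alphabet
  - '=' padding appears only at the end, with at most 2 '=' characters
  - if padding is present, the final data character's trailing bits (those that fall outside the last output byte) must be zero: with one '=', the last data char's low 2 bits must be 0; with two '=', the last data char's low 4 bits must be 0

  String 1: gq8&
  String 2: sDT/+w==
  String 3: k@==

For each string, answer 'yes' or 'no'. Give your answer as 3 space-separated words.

String 1: 'gq8&' → invalid (bad char(s): ['&'])
String 2: 'sDT/+w==' → valid
String 3: 'k@==' → invalid (bad char(s): ['@'])

Answer: no yes no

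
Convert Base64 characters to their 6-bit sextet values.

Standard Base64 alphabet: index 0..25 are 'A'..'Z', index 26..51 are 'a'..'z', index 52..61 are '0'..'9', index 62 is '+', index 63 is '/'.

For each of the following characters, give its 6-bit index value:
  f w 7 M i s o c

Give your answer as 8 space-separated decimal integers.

Answer: 31 48 59 12 34 44 40 28

Derivation:
'f': a..z range, 26 + ord('f') − ord('a') = 31
'w': a..z range, 26 + ord('w') − ord('a') = 48
'7': 0..9 range, 52 + ord('7') − ord('0') = 59
'M': A..Z range, ord('M') − ord('A') = 12
'i': a..z range, 26 + ord('i') − ord('a') = 34
's': a..z range, 26 + ord('s') − ord('a') = 44
'o': a..z range, 26 + ord('o') − ord('a') = 40
'c': a..z range, 26 + ord('c') − ord('a') = 28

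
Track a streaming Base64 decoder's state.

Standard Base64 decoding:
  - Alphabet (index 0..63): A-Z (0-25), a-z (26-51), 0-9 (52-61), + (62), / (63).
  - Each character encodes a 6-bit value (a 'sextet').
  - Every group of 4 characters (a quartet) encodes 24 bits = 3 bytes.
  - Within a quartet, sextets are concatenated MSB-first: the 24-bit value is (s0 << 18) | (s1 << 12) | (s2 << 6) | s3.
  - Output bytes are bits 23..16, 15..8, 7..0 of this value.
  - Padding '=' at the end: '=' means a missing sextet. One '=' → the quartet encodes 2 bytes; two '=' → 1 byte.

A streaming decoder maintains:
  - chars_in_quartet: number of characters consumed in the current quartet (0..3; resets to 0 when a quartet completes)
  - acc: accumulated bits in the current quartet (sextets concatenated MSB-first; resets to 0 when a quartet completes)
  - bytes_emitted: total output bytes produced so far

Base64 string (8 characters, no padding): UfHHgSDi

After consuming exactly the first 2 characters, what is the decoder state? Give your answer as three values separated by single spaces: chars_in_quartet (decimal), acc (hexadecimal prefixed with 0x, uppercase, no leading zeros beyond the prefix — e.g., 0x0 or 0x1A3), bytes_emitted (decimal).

Answer: 2 0x51F 0

Derivation:
After char 0 ('U'=20): chars_in_quartet=1 acc=0x14 bytes_emitted=0
After char 1 ('f'=31): chars_in_quartet=2 acc=0x51F bytes_emitted=0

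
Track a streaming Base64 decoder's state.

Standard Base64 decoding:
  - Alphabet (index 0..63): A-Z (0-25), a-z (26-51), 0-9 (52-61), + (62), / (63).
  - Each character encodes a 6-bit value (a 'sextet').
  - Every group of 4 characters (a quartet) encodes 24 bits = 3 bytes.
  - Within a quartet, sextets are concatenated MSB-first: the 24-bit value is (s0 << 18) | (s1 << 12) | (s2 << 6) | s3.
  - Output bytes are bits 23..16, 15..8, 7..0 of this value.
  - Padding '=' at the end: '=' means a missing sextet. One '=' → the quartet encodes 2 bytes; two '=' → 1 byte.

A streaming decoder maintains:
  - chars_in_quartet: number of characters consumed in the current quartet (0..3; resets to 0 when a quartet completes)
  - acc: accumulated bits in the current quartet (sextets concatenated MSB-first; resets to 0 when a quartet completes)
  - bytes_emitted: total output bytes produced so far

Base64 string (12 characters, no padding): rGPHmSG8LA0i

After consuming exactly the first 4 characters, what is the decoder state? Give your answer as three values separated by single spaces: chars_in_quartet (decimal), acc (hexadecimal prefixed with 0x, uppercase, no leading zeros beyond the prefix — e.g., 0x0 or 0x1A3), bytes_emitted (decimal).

After char 0 ('r'=43): chars_in_quartet=1 acc=0x2B bytes_emitted=0
After char 1 ('G'=6): chars_in_quartet=2 acc=0xAC6 bytes_emitted=0
After char 2 ('P'=15): chars_in_quartet=3 acc=0x2B18F bytes_emitted=0
After char 3 ('H'=7): chars_in_quartet=4 acc=0xAC63C7 -> emit AC 63 C7, reset; bytes_emitted=3

Answer: 0 0x0 3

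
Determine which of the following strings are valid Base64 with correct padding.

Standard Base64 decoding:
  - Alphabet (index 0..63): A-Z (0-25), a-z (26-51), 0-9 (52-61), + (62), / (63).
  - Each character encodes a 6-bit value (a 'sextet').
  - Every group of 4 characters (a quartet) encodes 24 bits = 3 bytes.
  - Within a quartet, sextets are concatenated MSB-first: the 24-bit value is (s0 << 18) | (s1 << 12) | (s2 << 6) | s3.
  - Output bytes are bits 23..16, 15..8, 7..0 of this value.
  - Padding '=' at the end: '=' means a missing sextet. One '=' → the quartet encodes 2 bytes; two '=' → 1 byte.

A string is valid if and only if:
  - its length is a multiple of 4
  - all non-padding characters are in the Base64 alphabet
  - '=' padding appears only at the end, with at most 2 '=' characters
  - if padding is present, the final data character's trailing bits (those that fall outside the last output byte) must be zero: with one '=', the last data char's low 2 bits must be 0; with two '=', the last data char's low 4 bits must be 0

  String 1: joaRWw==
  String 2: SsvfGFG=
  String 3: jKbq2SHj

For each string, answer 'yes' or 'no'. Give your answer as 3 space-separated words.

String 1: 'joaRWw==' → valid
String 2: 'SsvfGFG=' → invalid (bad trailing bits)
String 3: 'jKbq2SHj' → valid

Answer: yes no yes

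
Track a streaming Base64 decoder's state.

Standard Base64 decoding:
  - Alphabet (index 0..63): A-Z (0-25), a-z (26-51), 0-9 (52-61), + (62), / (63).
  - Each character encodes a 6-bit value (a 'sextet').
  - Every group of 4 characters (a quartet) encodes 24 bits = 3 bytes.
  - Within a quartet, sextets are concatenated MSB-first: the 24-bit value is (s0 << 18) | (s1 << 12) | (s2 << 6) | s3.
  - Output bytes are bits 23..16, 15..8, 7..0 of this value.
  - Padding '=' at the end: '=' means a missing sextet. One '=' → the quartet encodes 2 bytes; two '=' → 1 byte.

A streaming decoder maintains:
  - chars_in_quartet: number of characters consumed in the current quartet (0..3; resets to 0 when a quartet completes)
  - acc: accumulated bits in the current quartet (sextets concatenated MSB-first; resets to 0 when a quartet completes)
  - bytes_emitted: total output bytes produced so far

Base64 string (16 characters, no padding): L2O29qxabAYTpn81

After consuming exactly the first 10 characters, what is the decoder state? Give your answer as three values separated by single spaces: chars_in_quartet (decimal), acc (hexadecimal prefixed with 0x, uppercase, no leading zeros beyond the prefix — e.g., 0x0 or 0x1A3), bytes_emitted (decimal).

Answer: 2 0x6C0 6

Derivation:
After char 0 ('L'=11): chars_in_quartet=1 acc=0xB bytes_emitted=0
After char 1 ('2'=54): chars_in_quartet=2 acc=0x2F6 bytes_emitted=0
After char 2 ('O'=14): chars_in_quartet=3 acc=0xBD8E bytes_emitted=0
After char 3 ('2'=54): chars_in_quartet=4 acc=0x2F63B6 -> emit 2F 63 B6, reset; bytes_emitted=3
After char 4 ('9'=61): chars_in_quartet=1 acc=0x3D bytes_emitted=3
After char 5 ('q'=42): chars_in_quartet=2 acc=0xF6A bytes_emitted=3
After char 6 ('x'=49): chars_in_quartet=3 acc=0x3DAB1 bytes_emitted=3
After char 7 ('a'=26): chars_in_quartet=4 acc=0xF6AC5A -> emit F6 AC 5A, reset; bytes_emitted=6
After char 8 ('b'=27): chars_in_quartet=1 acc=0x1B bytes_emitted=6
After char 9 ('A'=0): chars_in_quartet=2 acc=0x6C0 bytes_emitted=6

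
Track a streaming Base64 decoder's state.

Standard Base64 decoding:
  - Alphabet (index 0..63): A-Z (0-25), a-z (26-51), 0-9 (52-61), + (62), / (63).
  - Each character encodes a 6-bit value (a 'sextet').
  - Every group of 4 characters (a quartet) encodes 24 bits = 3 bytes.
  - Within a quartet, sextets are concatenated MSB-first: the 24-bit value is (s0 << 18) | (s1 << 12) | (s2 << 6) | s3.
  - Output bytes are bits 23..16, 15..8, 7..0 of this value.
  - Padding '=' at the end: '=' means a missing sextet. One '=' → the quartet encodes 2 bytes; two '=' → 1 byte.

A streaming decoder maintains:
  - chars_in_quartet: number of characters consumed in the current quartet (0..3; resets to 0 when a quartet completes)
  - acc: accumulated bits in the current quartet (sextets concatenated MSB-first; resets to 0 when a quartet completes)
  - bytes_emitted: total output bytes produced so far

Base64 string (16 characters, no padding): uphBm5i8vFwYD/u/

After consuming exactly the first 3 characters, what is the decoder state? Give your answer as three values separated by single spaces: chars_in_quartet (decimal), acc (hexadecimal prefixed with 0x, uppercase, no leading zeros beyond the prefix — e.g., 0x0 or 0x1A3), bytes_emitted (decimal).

Answer: 3 0x2EA61 0

Derivation:
After char 0 ('u'=46): chars_in_quartet=1 acc=0x2E bytes_emitted=0
After char 1 ('p'=41): chars_in_quartet=2 acc=0xBA9 bytes_emitted=0
After char 2 ('h'=33): chars_in_quartet=3 acc=0x2EA61 bytes_emitted=0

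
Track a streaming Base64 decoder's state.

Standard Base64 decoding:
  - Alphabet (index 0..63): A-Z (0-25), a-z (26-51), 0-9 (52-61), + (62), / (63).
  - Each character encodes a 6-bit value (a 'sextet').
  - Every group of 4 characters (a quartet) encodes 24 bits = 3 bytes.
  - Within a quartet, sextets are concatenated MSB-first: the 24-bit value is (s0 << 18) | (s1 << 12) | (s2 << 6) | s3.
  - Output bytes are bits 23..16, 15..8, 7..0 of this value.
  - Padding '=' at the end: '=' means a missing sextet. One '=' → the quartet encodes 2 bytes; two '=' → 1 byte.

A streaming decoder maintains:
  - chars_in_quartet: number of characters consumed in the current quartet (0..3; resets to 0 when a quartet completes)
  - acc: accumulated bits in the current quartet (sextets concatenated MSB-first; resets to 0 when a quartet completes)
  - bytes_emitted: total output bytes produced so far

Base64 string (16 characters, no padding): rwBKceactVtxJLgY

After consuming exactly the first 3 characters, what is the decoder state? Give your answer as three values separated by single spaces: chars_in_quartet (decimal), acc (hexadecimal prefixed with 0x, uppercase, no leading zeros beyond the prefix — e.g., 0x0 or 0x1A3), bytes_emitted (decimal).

After char 0 ('r'=43): chars_in_quartet=1 acc=0x2B bytes_emitted=0
After char 1 ('w'=48): chars_in_quartet=2 acc=0xAF0 bytes_emitted=0
After char 2 ('B'=1): chars_in_quartet=3 acc=0x2BC01 bytes_emitted=0

Answer: 3 0x2BC01 0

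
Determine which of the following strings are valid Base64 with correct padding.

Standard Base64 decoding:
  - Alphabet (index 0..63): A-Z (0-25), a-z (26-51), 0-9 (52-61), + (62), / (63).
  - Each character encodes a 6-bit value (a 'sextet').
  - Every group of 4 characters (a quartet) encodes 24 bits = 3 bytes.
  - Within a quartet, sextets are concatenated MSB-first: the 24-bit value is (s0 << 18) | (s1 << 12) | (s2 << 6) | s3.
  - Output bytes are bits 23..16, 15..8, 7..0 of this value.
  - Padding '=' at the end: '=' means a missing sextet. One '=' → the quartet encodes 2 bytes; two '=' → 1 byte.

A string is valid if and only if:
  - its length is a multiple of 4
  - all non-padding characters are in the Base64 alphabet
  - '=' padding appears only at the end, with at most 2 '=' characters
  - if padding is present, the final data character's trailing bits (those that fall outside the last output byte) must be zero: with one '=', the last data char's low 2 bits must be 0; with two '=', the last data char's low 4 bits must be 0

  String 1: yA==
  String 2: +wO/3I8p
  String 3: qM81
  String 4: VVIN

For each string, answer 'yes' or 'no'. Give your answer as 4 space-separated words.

String 1: 'yA==' → valid
String 2: '+wO/3I8p' → valid
String 3: 'qM81' → valid
String 4: 'VVIN' → valid

Answer: yes yes yes yes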